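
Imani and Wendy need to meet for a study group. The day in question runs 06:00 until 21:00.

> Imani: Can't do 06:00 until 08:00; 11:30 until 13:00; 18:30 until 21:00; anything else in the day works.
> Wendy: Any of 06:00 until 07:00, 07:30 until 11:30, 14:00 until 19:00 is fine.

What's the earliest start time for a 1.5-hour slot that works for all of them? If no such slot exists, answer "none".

08:00

Imani free: 08:00-11:30, 13:00-18:30 (invert busy blocks within the working day).
Wendy free: 06:00-07:00, 07:30-11:30, 14:00-19:00.
Imani ∩ Wendy: 08:00-11:30, 14:00-18:30.
The first common window of at least 90 minutes is 08:00-11:30, so the earliest start is 08:00.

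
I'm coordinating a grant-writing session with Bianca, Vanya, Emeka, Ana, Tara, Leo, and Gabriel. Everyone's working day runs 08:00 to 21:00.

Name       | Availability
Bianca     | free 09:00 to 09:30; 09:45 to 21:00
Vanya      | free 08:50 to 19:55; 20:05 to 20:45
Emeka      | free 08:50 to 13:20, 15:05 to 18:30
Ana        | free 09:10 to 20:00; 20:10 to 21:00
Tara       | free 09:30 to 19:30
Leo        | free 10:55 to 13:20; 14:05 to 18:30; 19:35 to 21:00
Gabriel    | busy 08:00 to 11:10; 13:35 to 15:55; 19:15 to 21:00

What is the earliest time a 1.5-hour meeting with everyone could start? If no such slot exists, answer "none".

Bianca free: 09:00-09:30, 09:45-21:00.
Vanya free: 08:50-19:55, 20:05-20:45.
Emeka free: 08:50-13:20, 15:05-18:30.
Ana free: 09:10-20:00, 20:10-21:00.
Tara free: 09:30-19:30.
Leo free: 10:55-13:20, 14:05-18:30, 19:35-21:00.
Gabriel free: 11:10-13:35, 15:55-19:15 (invert busy blocks within the working day).
Bianca ∩ Vanya: 09:00-09:30, 09:45-19:55, 20:05-20:45.
Bianca ∩ Vanya ∩ Emeka: 09:00-09:30, 09:45-13:20, 15:05-18:30.
Bianca ∩ Vanya ∩ Emeka ∩ Ana: 09:10-09:30, 09:45-13:20, 15:05-18:30.
Bianca ∩ Vanya ∩ Emeka ∩ Ana ∩ Tara: 09:45-13:20, 15:05-18:30.
Bianca ∩ Vanya ∩ Emeka ∩ Ana ∩ Tara ∩ Leo: 10:55-13:20, 15:05-18:30.
Bianca ∩ Vanya ∩ Emeka ∩ Ana ∩ Tara ∩ Leo ∩ Gabriel: 11:10-13:20, 15:55-18:30.
The first common window of at least 90 minutes is 11:10-13:20, so the earliest start is 11:10.

11:10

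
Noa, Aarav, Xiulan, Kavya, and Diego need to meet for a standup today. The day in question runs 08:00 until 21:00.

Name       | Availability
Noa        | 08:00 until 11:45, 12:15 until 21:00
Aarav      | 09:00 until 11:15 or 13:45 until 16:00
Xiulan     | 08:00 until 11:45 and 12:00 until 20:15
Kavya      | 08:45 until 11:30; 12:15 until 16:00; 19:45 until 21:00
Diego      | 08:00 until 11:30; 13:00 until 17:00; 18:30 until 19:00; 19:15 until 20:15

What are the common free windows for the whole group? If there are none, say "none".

09:00-11:15, 13:45-16:00

Noa ∩ Aarav: 09:00-11:15, 13:45-16:00.
Noa ∩ Aarav ∩ Xiulan: 09:00-11:15, 13:45-16:00.
Noa ∩ Aarav ∩ Xiulan ∩ Kavya: 09:00-11:15, 13:45-16:00.
Noa ∩ Aarav ∩ Xiulan ∩ Kavya ∩ Diego: 09:00-11:15, 13:45-16:00.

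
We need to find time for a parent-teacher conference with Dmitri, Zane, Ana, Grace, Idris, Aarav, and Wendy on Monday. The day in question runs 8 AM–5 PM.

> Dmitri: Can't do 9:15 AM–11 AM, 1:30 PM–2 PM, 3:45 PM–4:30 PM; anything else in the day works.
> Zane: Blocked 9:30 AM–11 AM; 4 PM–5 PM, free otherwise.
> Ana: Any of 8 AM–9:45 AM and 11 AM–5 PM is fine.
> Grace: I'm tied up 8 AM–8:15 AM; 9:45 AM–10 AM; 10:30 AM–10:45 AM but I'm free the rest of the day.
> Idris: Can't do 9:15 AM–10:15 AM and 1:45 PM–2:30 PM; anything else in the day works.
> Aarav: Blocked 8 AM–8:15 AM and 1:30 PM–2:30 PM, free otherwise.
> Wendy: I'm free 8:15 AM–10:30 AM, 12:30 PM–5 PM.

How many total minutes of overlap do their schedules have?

195

Dmitri free: 08:00-09:15, 11:00-13:30, 14:00-15:45, 16:30-17:00 (invert busy blocks within the working day).
Zane free: 08:00-09:30, 11:00-16:00 (invert busy blocks within the working day).
Ana free: 08:00-09:45, 11:00-17:00.
Grace free: 08:15-09:45, 10:00-10:30, 10:45-17:00 (invert busy blocks within the working day).
Idris free: 08:00-09:15, 10:15-13:45, 14:30-17:00 (invert busy blocks within the working day).
Aarav free: 08:15-13:30, 14:30-17:00 (invert busy blocks within the working day).
Wendy free: 08:15-10:30, 12:30-17:00.
Dmitri ∩ Zane: 08:00-09:15, 11:00-13:30, 14:00-15:45.
Dmitri ∩ Zane ∩ Ana: 08:00-09:15, 11:00-13:30, 14:00-15:45.
Dmitri ∩ Zane ∩ Ana ∩ Grace: 08:15-09:15, 11:00-13:30, 14:00-15:45.
Dmitri ∩ Zane ∩ Ana ∩ Grace ∩ Idris: 08:15-09:15, 11:00-13:30, 14:30-15:45.
Dmitri ∩ Zane ∩ Ana ∩ Grace ∩ Idris ∩ Aarav: 08:15-09:15, 11:00-13:30, 14:30-15:45.
Dmitri ∩ Zane ∩ Ana ∩ Grace ∩ Idris ∩ Aarav ∩ Wendy: 08:15-09:15, 12:30-13:30, 14:30-15:45.
Those are the intersection windows.
Summing the common windows: 60 + 60 + 75 = 195 minutes.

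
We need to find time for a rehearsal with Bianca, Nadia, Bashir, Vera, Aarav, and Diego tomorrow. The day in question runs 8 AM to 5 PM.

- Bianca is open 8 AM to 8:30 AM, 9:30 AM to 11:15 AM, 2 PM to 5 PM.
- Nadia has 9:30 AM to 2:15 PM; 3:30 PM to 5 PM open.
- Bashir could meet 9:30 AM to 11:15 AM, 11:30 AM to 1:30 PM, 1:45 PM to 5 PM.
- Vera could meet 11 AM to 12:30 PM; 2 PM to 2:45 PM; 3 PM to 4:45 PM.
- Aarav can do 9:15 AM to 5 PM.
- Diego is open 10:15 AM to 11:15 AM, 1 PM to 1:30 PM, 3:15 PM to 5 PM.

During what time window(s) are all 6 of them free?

Bianca ∩ Nadia: 09:30-11:15, 14:00-14:15, 15:30-17:00.
Bianca ∩ Nadia ∩ Bashir: 09:30-11:15, 14:00-14:15, 15:30-17:00.
Bianca ∩ Nadia ∩ Bashir ∩ Vera: 11:00-11:15, 14:00-14:15, 15:30-16:45.
Bianca ∩ Nadia ∩ Bashir ∩ Vera ∩ Aarav: 11:00-11:15, 14:00-14:15, 15:30-16:45.
Bianca ∩ Nadia ∩ Bashir ∩ Vera ∩ Aarav ∩ Diego: 11:00-11:15, 15:30-16:45.
So the common availability across everyone is 11:00-11:15, 15:30-16:45.

11:00-11:15, 15:30-16:45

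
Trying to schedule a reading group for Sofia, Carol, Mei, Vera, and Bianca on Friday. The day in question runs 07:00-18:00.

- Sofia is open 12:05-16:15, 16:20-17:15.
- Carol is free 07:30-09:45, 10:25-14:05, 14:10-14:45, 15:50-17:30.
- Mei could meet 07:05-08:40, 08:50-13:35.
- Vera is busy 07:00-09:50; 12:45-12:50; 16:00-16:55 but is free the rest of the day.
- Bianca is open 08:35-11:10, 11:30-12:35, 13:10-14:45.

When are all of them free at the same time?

Sofia free: 12:05-16:15, 16:20-17:15.
Carol free: 07:30-09:45, 10:25-14:05, 14:10-14:45, 15:50-17:30.
Mei free: 07:05-08:40, 08:50-13:35.
Vera free: 09:50-12:45, 12:50-16:00, 16:55-18:00 (invert busy blocks within the working day).
Bianca free: 08:35-11:10, 11:30-12:35, 13:10-14:45.
Sofia ∩ Carol: 12:05-14:05, 14:10-14:45, 15:50-16:15, 16:20-17:15.
Sofia ∩ Carol ∩ Mei: 12:05-13:35.
Sofia ∩ Carol ∩ Mei ∩ Vera: 12:05-12:45, 12:50-13:35.
Sofia ∩ Carol ∩ Mei ∩ Vera ∩ Bianca: 12:05-12:35, 13:10-13:35.

12:05-12:35, 13:10-13:35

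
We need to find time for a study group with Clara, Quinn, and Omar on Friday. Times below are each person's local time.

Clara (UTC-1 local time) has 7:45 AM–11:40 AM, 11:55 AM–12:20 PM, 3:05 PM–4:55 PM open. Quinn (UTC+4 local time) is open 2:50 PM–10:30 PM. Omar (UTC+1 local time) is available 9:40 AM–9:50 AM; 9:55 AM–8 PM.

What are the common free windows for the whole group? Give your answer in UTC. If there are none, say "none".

10:50-12:40, 12:55-13:20, 16:05-17:55

Clara in UTC: 08:45-12:40, 12:55-13:20, 16:05-17:55 (add 1h to convert from UTC-1).
Quinn in UTC: 10:50-18:30 (subtract 4h to convert from UTC+4).
Omar in UTC: 08:40-08:50, 08:55-19:00 (subtract 1h to convert from UTC+1).
Clara ∩ Quinn: 10:50-12:40, 12:55-13:20, 16:05-17:55.
Clara ∩ Quinn ∩ Omar: 10:50-12:40, 12:55-13:20, 16:05-17:55.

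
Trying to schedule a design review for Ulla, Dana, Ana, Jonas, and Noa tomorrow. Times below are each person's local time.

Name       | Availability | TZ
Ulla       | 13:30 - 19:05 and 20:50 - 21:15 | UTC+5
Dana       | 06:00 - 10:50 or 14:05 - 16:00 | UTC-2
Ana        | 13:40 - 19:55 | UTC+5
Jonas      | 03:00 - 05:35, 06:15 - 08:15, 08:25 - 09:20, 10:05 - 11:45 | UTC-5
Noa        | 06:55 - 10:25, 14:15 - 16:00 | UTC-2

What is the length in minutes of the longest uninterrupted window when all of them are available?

Ulla in UTC: 08:30-14:05, 15:50-16:15 (subtract 5h to convert from UTC+5).
Dana in UTC: 08:00-12:50, 16:05-18:00 (add 2h to convert from UTC-2).
Ana in UTC: 08:40-14:55 (subtract 5h to convert from UTC+5).
Jonas in UTC: 08:00-10:35, 11:15-13:15, 13:25-14:20, 15:05-16:45 (add 5h to convert from UTC-5).
Noa in UTC: 08:55-12:25, 16:15-18:00 (add 2h to convert from UTC-2).
Ulla ∩ Dana: 08:30-12:50, 16:05-16:15.
Ulla ∩ Dana ∩ Ana: 08:40-12:50.
Ulla ∩ Dana ∩ Ana ∩ Jonas: 08:40-10:35, 11:15-12:50.
Ulla ∩ Dana ∩ Ana ∩ Jonas ∩ Noa: 08:55-10:35, 11:15-12:25.
Those are the intersection windows.
The longest is 08:55-10:35 at 100 minutes.

100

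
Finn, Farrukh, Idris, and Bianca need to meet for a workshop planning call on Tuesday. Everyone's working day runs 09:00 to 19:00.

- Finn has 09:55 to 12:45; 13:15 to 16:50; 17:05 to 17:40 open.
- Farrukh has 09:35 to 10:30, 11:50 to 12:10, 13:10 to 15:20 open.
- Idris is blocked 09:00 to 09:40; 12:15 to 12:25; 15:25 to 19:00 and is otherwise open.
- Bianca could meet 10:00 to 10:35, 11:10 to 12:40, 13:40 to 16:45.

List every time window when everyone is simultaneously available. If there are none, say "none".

10:00-10:30, 11:50-12:10, 13:40-15:20

Finn free: 09:55-12:45, 13:15-16:50, 17:05-17:40.
Farrukh free: 09:35-10:30, 11:50-12:10, 13:10-15:20.
Idris free: 09:40-12:15, 12:25-15:25 (invert busy blocks within the working day).
Bianca free: 10:00-10:35, 11:10-12:40, 13:40-16:45.
Finn ∩ Farrukh: 09:55-10:30, 11:50-12:10, 13:15-15:20.
Finn ∩ Farrukh ∩ Idris: 09:55-10:30, 11:50-12:10, 13:15-15:20.
Finn ∩ Farrukh ∩ Idris ∩ Bianca: 10:00-10:30, 11:50-12:10, 13:40-15:20.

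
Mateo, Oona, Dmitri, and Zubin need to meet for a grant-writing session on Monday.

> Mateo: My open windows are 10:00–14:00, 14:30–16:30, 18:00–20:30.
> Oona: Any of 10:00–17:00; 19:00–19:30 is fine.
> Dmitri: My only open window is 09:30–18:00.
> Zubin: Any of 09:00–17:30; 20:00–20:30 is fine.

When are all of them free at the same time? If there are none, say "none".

10:00-14:00, 14:30-16:30

Mateo ∩ Oona: 10:00-14:00, 14:30-16:30, 19:00-19:30.
Mateo ∩ Oona ∩ Dmitri: 10:00-14:00, 14:30-16:30.
Mateo ∩ Oona ∩ Dmitri ∩ Zubin: 10:00-14:00, 14:30-16:30.
So the common availability across everyone is 10:00-14:00, 14:30-16:30.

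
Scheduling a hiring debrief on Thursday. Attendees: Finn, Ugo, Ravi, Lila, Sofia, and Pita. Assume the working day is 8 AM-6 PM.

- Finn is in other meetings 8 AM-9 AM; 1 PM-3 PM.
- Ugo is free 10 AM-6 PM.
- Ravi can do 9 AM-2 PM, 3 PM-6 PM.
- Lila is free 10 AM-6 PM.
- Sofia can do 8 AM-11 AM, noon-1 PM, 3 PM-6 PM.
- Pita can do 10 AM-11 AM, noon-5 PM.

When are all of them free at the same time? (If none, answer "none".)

Finn free: 09:00-13:00, 15:00-18:00 (invert busy blocks within the working day).
Ugo free: 10:00-18:00.
Ravi free: 09:00-14:00, 15:00-18:00.
Lila free: 10:00-18:00.
Sofia free: 08:00-11:00, 12:00-13:00, 15:00-18:00.
Pita free: 10:00-11:00, 12:00-17:00.
Finn ∩ Ugo: 10:00-13:00, 15:00-18:00.
Finn ∩ Ugo ∩ Ravi: 10:00-13:00, 15:00-18:00.
Finn ∩ Ugo ∩ Ravi ∩ Lila: 10:00-13:00, 15:00-18:00.
Finn ∩ Ugo ∩ Ravi ∩ Lila ∩ Sofia: 10:00-11:00, 12:00-13:00, 15:00-18:00.
Finn ∩ Ugo ∩ Ravi ∩ Lila ∩ Sofia ∩ Pita: 10:00-11:00, 12:00-13:00, 15:00-17:00.

10:00-11:00, 12:00-13:00, 15:00-17:00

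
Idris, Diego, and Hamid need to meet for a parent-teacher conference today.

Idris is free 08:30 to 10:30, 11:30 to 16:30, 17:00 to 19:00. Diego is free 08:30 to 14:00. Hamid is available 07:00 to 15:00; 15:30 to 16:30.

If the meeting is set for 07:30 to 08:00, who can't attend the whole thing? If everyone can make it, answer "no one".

Diego, Idris

Idris: not fully free for 07:30-08:00. Diego: not fully free for 07:30-08:00. Hamid: free for 07:30-08:00.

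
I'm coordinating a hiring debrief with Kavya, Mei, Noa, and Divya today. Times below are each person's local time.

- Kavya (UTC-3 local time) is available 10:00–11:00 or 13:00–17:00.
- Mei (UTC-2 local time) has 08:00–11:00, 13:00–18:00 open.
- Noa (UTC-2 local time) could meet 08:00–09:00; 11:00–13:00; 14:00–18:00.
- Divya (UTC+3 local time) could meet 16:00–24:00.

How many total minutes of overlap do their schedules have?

Kavya in UTC: 13:00-14:00, 16:00-20:00 (add 3h to convert from UTC-3).
Mei in UTC: 10:00-13:00, 15:00-20:00 (add 2h to convert from UTC-2).
Noa in UTC: 10:00-11:00, 13:00-15:00, 16:00-20:00 (add 2h to convert from UTC-2).
Divya in UTC: 13:00-21:00 (subtract 3h to convert from UTC+3).
Kavya ∩ Mei: 16:00-20:00.
Kavya ∩ Mei ∩ Noa: 16:00-20:00.
Kavya ∩ Mei ∩ Noa ∩ Divya: 16:00-20:00.
That's a single block of 240 minutes.

240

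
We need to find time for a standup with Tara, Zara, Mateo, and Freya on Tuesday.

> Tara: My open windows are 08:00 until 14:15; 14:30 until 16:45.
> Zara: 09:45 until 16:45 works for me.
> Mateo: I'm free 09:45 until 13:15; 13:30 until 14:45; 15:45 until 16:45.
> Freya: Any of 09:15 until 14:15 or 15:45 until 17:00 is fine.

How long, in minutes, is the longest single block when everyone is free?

Tara ∩ Zara: 09:45-14:15, 14:30-16:45.
Tara ∩ Zara ∩ Mateo: 09:45-13:15, 13:30-14:15, 14:30-14:45, 15:45-16:45.
Tara ∩ Zara ∩ Mateo ∩ Freya: 09:45-13:15, 13:30-14:15, 15:45-16:45.
So the common availability across everyone is 09:45-13:15, 13:30-14:15, 15:45-16:45.
The longest is 09:45-13:15 at 210 minutes.

210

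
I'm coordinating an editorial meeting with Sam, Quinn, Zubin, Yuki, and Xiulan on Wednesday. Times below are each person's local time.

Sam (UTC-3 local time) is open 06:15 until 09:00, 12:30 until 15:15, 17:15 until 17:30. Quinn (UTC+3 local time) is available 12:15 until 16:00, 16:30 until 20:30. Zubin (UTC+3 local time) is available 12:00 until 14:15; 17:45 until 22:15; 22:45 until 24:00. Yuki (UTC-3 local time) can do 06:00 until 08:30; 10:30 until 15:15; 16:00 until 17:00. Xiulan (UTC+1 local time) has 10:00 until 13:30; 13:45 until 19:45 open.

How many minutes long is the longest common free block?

120

Sam in UTC: 09:15-12:00, 15:30-18:15, 20:15-20:30 (add 3h to convert from UTC-3).
Quinn in UTC: 09:15-13:00, 13:30-17:30 (subtract 3h to convert from UTC+3).
Zubin in UTC: 09:00-11:15, 14:45-19:15, 19:45-21:00 (subtract 3h to convert from UTC+3).
Yuki in UTC: 09:00-11:30, 13:30-18:15, 19:00-20:00 (add 3h to convert from UTC-3).
Xiulan in UTC: 09:00-12:30, 12:45-18:45 (subtract 1h to convert from UTC+1).
Sam ∩ Quinn: 09:15-12:00, 15:30-17:30.
Sam ∩ Quinn ∩ Zubin: 09:15-11:15, 15:30-17:30.
Sam ∩ Quinn ∩ Zubin ∩ Yuki: 09:15-11:15, 15:30-17:30.
Sam ∩ Quinn ∩ Zubin ∩ Yuki ∩ Xiulan: 09:15-11:15, 15:30-17:30.
The longest is 09:15-11:15 at 120 minutes.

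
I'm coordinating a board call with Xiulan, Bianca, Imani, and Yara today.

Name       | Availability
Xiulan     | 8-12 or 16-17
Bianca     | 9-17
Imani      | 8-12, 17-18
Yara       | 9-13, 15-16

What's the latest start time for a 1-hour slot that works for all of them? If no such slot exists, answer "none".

Xiulan ∩ Bianca: 09:00-12:00, 16:00-17:00.
Xiulan ∩ Bianca ∩ Imani: 09:00-12:00.
Xiulan ∩ Bianca ∩ Imani ∩ Yara: 09:00-12:00.
Those are the intersection windows.
The last common window of at least 60 minutes is 09:00-12:00; a 60-minute meeting can start as late as 11:00 and still end by 12:00.

11:00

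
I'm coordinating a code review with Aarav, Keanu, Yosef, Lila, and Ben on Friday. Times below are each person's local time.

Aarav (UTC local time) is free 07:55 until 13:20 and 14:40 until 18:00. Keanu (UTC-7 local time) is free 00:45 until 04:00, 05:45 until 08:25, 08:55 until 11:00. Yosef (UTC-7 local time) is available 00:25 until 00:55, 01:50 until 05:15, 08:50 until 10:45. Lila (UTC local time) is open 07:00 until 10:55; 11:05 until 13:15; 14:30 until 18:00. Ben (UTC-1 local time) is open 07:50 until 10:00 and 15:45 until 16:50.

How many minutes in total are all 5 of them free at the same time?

185

Aarav in UTC: 07:55-13:20, 14:40-18:00.
Keanu in UTC: 07:45-11:00, 12:45-15:25, 15:55-18:00 (add 7h to convert from UTC-7).
Yosef in UTC: 07:25-07:55, 08:50-12:15, 15:50-17:45 (add 7h to convert from UTC-7).
Lila in UTC: 07:00-10:55, 11:05-13:15, 14:30-18:00.
Ben in UTC: 08:50-11:00, 16:45-17:50 (add 1h to convert from UTC-1).
Aarav ∩ Keanu: 07:55-11:00, 12:45-13:20, 14:40-15:25, 15:55-18:00.
Aarav ∩ Keanu ∩ Yosef: 08:50-11:00, 15:55-17:45.
Aarav ∩ Keanu ∩ Yosef ∩ Lila: 08:50-10:55, 15:55-17:45.
Aarav ∩ Keanu ∩ Yosef ∩ Lila ∩ Ben: 08:50-10:55, 16:45-17:45.
Summing the common windows: 125 + 60 = 185 minutes.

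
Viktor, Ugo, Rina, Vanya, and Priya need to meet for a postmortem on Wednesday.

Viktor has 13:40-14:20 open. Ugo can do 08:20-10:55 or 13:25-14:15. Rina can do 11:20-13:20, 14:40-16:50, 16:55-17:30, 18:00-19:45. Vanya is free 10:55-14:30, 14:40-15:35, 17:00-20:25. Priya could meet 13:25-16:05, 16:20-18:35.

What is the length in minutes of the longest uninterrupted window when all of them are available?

0

Viktor ∩ Ugo: 13:40-14:15.
Viktor ∩ Ugo ∩ Rina: ∅.
Viktor ∩ Ugo ∩ Rina ∩ Vanya: ∅.
Viktor ∩ Ugo ∩ Rina ∩ Vanya ∩ Priya: ∅.
There is no time when everyone is free.
No common window exists, so the longest block is 0 minutes.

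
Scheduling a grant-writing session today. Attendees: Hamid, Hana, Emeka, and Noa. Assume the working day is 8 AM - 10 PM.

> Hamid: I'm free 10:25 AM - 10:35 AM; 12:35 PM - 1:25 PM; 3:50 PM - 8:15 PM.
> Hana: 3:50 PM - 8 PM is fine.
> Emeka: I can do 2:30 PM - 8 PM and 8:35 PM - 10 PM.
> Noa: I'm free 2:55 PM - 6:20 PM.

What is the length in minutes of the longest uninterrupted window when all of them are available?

Hamid ∩ Hana: 15:50-20:00.
Hamid ∩ Hana ∩ Emeka: 15:50-20:00.
Hamid ∩ Hana ∩ Emeka ∩ Noa: 15:50-18:20.
The longest is 15:50-18:20 at 150 minutes.

150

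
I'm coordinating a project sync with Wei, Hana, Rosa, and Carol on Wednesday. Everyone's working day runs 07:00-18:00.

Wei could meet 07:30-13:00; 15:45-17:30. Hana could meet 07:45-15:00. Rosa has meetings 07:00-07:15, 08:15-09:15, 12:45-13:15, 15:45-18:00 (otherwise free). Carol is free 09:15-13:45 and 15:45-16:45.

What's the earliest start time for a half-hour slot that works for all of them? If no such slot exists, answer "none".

Wei free: 07:30-13:00, 15:45-17:30.
Hana free: 07:45-15:00.
Rosa free: 07:15-08:15, 09:15-12:45, 13:15-15:45 (invert busy blocks within the working day).
Carol free: 09:15-13:45, 15:45-16:45.
Wei ∩ Hana: 07:45-13:00.
Wei ∩ Hana ∩ Rosa: 07:45-08:15, 09:15-12:45.
Wei ∩ Hana ∩ Rosa ∩ Carol: 09:15-12:45.
Those are the intersection windows.
The first common window of at least 30 minutes is 09:15-12:45, so the earliest start is 09:15.

09:15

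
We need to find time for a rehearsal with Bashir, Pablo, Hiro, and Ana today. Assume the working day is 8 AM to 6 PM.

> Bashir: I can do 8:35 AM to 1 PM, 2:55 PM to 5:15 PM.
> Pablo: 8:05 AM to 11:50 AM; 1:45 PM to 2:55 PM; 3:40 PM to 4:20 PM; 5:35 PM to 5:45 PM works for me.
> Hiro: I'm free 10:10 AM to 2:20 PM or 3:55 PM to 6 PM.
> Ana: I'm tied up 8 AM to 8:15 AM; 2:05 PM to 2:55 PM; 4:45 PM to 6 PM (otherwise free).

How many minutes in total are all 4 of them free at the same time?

Bashir free: 08:35-13:00, 14:55-17:15.
Pablo free: 08:05-11:50, 13:45-14:55, 15:40-16:20, 17:35-17:45.
Hiro free: 10:10-14:20, 15:55-18:00.
Ana free: 08:15-14:05, 14:55-16:45 (invert busy blocks within the working day).
Bashir ∩ Pablo: 08:35-11:50, 15:40-16:20.
Bashir ∩ Pablo ∩ Hiro: 10:10-11:50, 15:55-16:20.
Bashir ∩ Pablo ∩ Hiro ∩ Ana: 10:10-11:50, 15:55-16:20.
Summing the common windows: 100 + 25 = 125 minutes.

125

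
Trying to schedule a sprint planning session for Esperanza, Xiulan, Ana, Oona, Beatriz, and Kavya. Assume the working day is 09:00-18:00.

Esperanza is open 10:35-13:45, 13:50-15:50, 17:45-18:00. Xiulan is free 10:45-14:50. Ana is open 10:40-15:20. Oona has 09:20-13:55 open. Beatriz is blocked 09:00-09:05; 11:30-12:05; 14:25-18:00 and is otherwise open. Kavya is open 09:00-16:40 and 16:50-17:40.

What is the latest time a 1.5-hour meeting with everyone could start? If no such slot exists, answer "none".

Esperanza free: 10:35-13:45, 13:50-15:50, 17:45-18:00.
Xiulan free: 10:45-14:50.
Ana free: 10:40-15:20.
Oona free: 09:20-13:55.
Beatriz free: 09:05-11:30, 12:05-14:25 (invert busy blocks within the working day).
Kavya free: 09:00-16:40, 16:50-17:40.
Esperanza ∩ Xiulan: 10:45-13:45, 13:50-14:50.
Esperanza ∩ Xiulan ∩ Ana: 10:45-13:45, 13:50-14:50.
Esperanza ∩ Xiulan ∩ Ana ∩ Oona: 10:45-13:45, 13:50-13:55.
Esperanza ∩ Xiulan ∩ Ana ∩ Oona ∩ Beatriz: 10:45-11:30, 12:05-13:45, 13:50-13:55.
Esperanza ∩ Xiulan ∩ Ana ∩ Oona ∩ Beatriz ∩ Kavya: 10:45-11:30, 12:05-13:45, 13:50-13:55.
The last common window of at least 90 minutes is 12:05-13:45; a 90-minute meeting can start as late as 12:15 and still end by 13:45.

12:15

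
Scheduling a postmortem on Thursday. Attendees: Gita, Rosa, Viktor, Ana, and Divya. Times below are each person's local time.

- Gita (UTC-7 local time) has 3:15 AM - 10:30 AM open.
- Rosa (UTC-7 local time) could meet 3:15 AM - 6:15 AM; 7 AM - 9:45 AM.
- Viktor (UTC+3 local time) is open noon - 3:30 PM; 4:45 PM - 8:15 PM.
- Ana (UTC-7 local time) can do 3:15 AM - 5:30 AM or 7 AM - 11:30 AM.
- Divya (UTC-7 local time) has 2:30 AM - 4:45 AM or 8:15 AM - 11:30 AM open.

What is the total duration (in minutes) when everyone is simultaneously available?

Gita in UTC: 10:15-17:30 (add 7h to convert from UTC-7).
Rosa in UTC: 10:15-13:15, 14:00-16:45 (add 7h to convert from UTC-7).
Viktor in UTC: 09:00-12:30, 13:45-17:15 (subtract 3h to convert from UTC+3).
Ana in UTC: 10:15-12:30, 14:00-18:30 (add 7h to convert from UTC-7).
Divya in UTC: 09:30-11:45, 15:15-18:30 (add 7h to convert from UTC-7).
Gita ∩ Rosa: 10:15-13:15, 14:00-16:45.
Gita ∩ Rosa ∩ Viktor: 10:15-12:30, 14:00-16:45.
Gita ∩ Rosa ∩ Viktor ∩ Ana: 10:15-12:30, 14:00-16:45.
Gita ∩ Rosa ∩ Viktor ∩ Ana ∩ Divya: 10:15-11:45, 15:15-16:45.
Summing the common windows: 90 + 90 = 180 minutes.

180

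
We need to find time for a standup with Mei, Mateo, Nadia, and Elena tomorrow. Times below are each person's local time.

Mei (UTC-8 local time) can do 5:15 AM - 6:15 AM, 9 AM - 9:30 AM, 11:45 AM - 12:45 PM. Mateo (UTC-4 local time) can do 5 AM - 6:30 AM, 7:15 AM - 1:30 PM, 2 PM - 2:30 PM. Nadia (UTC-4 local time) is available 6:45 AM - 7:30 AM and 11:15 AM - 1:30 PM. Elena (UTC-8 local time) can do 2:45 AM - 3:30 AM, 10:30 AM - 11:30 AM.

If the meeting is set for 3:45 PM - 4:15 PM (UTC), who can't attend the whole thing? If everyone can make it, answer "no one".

Mei in UTC: 13:15-14:15, 17:00-17:30, 19:45-20:45 (add 8h to convert from UTC-8).
Mateo in UTC: 09:00-10:30, 11:15-17:30, 18:00-18:30 (add 4h to convert from UTC-4).
Nadia in UTC: 10:45-11:30, 15:15-17:30 (add 4h to convert from UTC-4).
Elena in UTC: 10:45-11:30, 18:30-19:30 (add 8h to convert from UTC-8).
Mei: not fully free for 15:45-16:15. Mateo: free for 15:45-16:15. Nadia: free for 15:45-16:15. Elena: not fully free for 15:45-16:15.

Elena, Mei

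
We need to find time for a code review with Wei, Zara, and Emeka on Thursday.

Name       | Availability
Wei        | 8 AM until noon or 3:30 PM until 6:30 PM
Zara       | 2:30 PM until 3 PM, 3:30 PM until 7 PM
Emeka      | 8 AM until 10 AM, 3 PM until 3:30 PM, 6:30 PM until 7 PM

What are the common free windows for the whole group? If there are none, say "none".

Wei ∩ Zara: 15:30-18:30.
Wei ∩ Zara ∩ Emeka: ∅.
There is no time when everyone is free.

none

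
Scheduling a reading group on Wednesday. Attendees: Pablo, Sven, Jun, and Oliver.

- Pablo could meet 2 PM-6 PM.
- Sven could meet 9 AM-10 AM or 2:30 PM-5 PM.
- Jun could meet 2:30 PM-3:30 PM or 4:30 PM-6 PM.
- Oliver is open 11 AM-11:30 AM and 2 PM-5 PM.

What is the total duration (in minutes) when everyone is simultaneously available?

90

Pablo ∩ Sven: 14:30-17:00.
Pablo ∩ Sven ∩ Jun: 14:30-15:30, 16:30-17:00.
Pablo ∩ Sven ∩ Jun ∩ Oliver: 14:30-15:30, 16:30-17:00.
Those are the intersection windows.
Summing the common windows: 60 + 30 = 90 minutes.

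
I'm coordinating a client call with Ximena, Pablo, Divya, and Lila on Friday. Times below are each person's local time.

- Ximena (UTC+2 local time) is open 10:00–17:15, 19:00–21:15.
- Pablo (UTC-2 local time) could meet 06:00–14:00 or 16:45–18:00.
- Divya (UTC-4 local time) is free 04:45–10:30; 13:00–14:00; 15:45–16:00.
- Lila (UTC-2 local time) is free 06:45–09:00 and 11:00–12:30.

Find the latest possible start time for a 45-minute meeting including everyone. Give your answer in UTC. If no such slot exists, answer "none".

13:45

Ximena in UTC: 08:00-15:15, 17:00-19:15 (subtract 2h to convert from UTC+2).
Pablo in UTC: 08:00-16:00, 18:45-20:00 (add 2h to convert from UTC-2).
Divya in UTC: 08:45-14:30, 17:00-18:00, 19:45-20:00 (add 4h to convert from UTC-4).
Lila in UTC: 08:45-11:00, 13:00-14:30 (add 2h to convert from UTC-2).
Ximena ∩ Pablo: 08:00-15:15, 18:45-19:15.
Ximena ∩ Pablo ∩ Divya: 08:45-14:30.
Ximena ∩ Pablo ∩ Divya ∩ Lila: 08:45-11:00, 13:00-14:30.
Those are the intersection windows.
The last common window of at least 45 minutes is 13:00-14:30; a 45-minute meeting can start as late as 13:45 and still end by 14:30.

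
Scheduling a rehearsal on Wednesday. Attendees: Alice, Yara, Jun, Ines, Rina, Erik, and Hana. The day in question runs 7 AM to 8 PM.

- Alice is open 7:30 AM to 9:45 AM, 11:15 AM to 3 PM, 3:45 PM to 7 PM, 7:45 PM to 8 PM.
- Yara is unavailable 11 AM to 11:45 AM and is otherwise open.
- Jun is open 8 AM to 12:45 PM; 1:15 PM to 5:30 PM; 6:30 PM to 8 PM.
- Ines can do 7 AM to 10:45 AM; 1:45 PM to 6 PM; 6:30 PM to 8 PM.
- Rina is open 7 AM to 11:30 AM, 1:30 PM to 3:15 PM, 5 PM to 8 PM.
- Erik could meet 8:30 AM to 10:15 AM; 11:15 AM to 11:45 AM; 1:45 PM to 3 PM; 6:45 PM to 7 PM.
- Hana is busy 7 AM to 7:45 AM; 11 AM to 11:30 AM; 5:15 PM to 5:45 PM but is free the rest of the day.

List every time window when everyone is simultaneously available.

08:30-09:45, 13:45-15:00, 18:45-19:00

Alice free: 07:30-09:45, 11:15-15:00, 15:45-19:00, 19:45-20:00.
Yara free: 07:00-11:00, 11:45-20:00 (invert busy blocks within the working day).
Jun free: 08:00-12:45, 13:15-17:30, 18:30-20:00.
Ines free: 07:00-10:45, 13:45-18:00, 18:30-20:00.
Rina free: 07:00-11:30, 13:30-15:15, 17:00-20:00.
Erik free: 08:30-10:15, 11:15-11:45, 13:45-15:00, 18:45-19:00.
Hana free: 07:45-11:00, 11:30-17:15, 17:45-20:00 (invert busy blocks within the working day).
Alice ∩ Yara: 07:30-09:45, 11:45-15:00, 15:45-19:00, 19:45-20:00.
Alice ∩ Yara ∩ Jun: 08:00-09:45, 11:45-12:45, 13:15-15:00, 15:45-17:30, 18:30-19:00, 19:45-20:00.
Alice ∩ Yara ∩ Jun ∩ Ines: 08:00-09:45, 13:45-15:00, 15:45-17:30, 18:30-19:00, 19:45-20:00.
Alice ∩ Yara ∩ Jun ∩ Ines ∩ Rina: 08:00-09:45, 13:45-15:00, 17:00-17:30, 18:30-19:00, 19:45-20:00.
Alice ∩ Yara ∩ Jun ∩ Ines ∩ Rina ∩ Erik: 08:30-09:45, 13:45-15:00, 18:45-19:00.
Alice ∩ Yara ∩ Jun ∩ Ines ∩ Rina ∩ Erik ∩ Hana: 08:30-09:45, 13:45-15:00, 18:45-19:00.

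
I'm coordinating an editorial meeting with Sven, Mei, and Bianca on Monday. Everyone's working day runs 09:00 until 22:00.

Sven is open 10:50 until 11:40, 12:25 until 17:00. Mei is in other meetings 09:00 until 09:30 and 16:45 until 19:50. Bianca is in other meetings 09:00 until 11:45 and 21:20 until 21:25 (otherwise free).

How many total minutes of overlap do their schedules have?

260

Sven free: 10:50-11:40, 12:25-17:00.
Mei free: 09:30-16:45, 19:50-22:00 (invert busy blocks within the working day).
Bianca free: 11:45-21:20, 21:25-22:00 (invert busy blocks within the working day).
Sven ∩ Mei: 10:50-11:40, 12:25-16:45.
Sven ∩ Mei ∩ Bianca: 12:25-16:45.
That's a single block of 260 minutes.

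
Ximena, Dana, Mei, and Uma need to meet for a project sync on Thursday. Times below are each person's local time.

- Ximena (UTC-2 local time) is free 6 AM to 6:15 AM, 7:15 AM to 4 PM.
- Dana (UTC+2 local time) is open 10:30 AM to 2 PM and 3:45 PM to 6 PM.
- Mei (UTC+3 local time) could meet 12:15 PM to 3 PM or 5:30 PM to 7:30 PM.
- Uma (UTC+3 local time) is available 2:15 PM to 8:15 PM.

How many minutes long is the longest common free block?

Ximena in UTC: 08:00-08:15, 09:15-18:00 (add 2h to convert from UTC-2).
Dana in UTC: 08:30-12:00, 13:45-16:00 (subtract 2h to convert from UTC+2).
Mei in UTC: 09:15-12:00, 14:30-16:30 (subtract 3h to convert from UTC+3).
Uma in UTC: 11:15-17:15 (subtract 3h to convert from UTC+3).
Ximena ∩ Dana: 09:15-12:00, 13:45-16:00.
Ximena ∩ Dana ∩ Mei: 09:15-12:00, 14:30-16:00.
Ximena ∩ Dana ∩ Mei ∩ Uma: 11:15-12:00, 14:30-16:00.
The longest is 14:30-16:00 at 90 minutes.

90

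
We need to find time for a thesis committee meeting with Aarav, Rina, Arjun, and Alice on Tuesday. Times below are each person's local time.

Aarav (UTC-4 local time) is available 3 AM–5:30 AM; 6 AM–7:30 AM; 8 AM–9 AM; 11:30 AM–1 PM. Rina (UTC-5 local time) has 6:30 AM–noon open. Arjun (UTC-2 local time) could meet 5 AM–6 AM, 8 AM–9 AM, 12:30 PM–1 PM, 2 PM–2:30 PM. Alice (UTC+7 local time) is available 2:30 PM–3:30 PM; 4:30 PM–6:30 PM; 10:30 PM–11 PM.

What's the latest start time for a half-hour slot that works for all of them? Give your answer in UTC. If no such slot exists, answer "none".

Aarav in UTC: 07:00-09:30, 10:00-11:30, 12:00-13:00, 15:30-17:00 (add 4h to convert from UTC-4).
Rina in UTC: 11:30-17:00 (add 5h to convert from UTC-5).
Arjun in UTC: 07:00-08:00, 10:00-11:00, 14:30-15:00, 16:00-16:30 (add 2h to convert from UTC-2).
Alice in UTC: 07:30-08:30, 09:30-11:30, 15:30-16:00 (subtract 7h to convert from UTC+7).
Aarav ∩ Rina: 12:00-13:00, 15:30-17:00.
Aarav ∩ Rina ∩ Arjun: 16:00-16:30.
Aarav ∩ Rina ∩ Arjun ∩ Alice: ∅.
There is no time when everyone is free.
No common window is at least 30 minutes long.

none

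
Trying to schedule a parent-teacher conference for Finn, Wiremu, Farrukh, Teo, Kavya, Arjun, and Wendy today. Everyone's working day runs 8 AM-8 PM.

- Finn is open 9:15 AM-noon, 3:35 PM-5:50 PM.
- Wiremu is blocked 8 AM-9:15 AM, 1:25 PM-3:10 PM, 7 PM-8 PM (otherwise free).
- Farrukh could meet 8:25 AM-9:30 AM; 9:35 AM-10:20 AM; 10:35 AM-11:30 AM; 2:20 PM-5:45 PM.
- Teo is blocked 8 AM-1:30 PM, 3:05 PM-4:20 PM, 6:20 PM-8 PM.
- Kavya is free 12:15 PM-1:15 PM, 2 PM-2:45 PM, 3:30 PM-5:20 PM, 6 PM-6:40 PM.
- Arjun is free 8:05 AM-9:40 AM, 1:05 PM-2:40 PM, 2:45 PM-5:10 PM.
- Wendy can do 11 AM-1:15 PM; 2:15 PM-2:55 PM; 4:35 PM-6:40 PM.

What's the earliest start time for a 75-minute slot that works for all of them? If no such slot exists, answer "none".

Finn free: 09:15-12:00, 15:35-17:50.
Wiremu free: 09:15-13:25, 15:10-19:00 (invert busy blocks within the working day).
Farrukh free: 08:25-09:30, 09:35-10:20, 10:35-11:30, 14:20-17:45.
Teo free: 13:30-15:05, 16:20-18:20 (invert busy blocks within the working day).
Kavya free: 12:15-13:15, 14:00-14:45, 15:30-17:20, 18:00-18:40.
Arjun free: 08:05-09:40, 13:05-14:40, 14:45-17:10.
Wendy free: 11:00-13:15, 14:15-14:55, 16:35-18:40.
Finn ∩ Wiremu: 09:15-12:00, 15:35-17:50.
Finn ∩ Wiremu ∩ Farrukh: 09:15-09:30, 09:35-10:20, 10:35-11:30, 15:35-17:45.
Finn ∩ Wiremu ∩ Farrukh ∩ Teo: 16:20-17:45.
Finn ∩ Wiremu ∩ Farrukh ∩ Teo ∩ Kavya: 16:20-17:20.
Finn ∩ Wiremu ∩ Farrukh ∩ Teo ∩ Kavya ∩ Arjun: 16:20-17:10.
Finn ∩ Wiremu ∩ Farrukh ∩ Teo ∩ Kavya ∩ Arjun ∩ Wendy: 16:35-17:10.
So the common availability across everyone is 16:35-17:10.
No common window is at least 75 minutes long.

none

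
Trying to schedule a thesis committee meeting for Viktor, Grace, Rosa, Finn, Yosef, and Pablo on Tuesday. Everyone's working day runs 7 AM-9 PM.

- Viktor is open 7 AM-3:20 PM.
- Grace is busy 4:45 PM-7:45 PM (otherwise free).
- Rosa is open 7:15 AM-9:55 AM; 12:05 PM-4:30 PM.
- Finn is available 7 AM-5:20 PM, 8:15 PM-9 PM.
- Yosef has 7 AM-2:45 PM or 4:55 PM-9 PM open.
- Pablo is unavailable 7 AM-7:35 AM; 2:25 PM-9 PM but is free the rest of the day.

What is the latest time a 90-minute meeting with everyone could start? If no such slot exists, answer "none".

12:55

Viktor free: 07:00-15:20.
Grace free: 07:00-16:45, 19:45-21:00 (invert busy blocks within the working day).
Rosa free: 07:15-09:55, 12:05-16:30.
Finn free: 07:00-17:20, 20:15-21:00.
Yosef free: 07:00-14:45, 16:55-21:00.
Pablo free: 07:35-14:25 (invert busy blocks within the working day).
Viktor ∩ Grace: 07:00-15:20.
Viktor ∩ Grace ∩ Rosa: 07:15-09:55, 12:05-15:20.
Viktor ∩ Grace ∩ Rosa ∩ Finn: 07:15-09:55, 12:05-15:20.
Viktor ∩ Grace ∩ Rosa ∩ Finn ∩ Yosef: 07:15-09:55, 12:05-14:45.
Viktor ∩ Grace ∩ Rosa ∩ Finn ∩ Yosef ∩ Pablo: 07:35-09:55, 12:05-14:25.
The last common window of at least 90 minutes is 12:05-14:25; a 90-minute meeting can start as late as 12:55 and still end by 14:25.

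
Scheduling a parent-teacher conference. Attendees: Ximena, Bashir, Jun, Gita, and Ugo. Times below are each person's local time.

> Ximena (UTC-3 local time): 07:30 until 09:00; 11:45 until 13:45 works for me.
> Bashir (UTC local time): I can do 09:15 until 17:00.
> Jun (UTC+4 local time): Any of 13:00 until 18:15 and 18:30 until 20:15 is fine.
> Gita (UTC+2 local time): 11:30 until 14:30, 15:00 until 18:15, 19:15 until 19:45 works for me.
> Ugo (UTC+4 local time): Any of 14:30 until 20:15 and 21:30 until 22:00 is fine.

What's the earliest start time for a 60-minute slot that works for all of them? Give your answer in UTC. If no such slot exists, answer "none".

Ximena in UTC: 10:30-12:00, 14:45-16:45 (add 3h to convert from UTC-3).
Bashir in UTC: 09:15-17:00.
Jun in UTC: 09:00-14:15, 14:30-16:15 (subtract 4h to convert from UTC+4).
Gita in UTC: 09:30-12:30, 13:00-16:15, 17:15-17:45 (subtract 2h to convert from UTC+2).
Ugo in UTC: 10:30-16:15, 17:30-18:00 (subtract 4h to convert from UTC+4).
Ximena ∩ Bashir: 10:30-12:00, 14:45-16:45.
Ximena ∩ Bashir ∩ Jun: 10:30-12:00, 14:45-16:15.
Ximena ∩ Bashir ∩ Jun ∩ Gita: 10:30-12:00, 14:45-16:15.
Ximena ∩ Bashir ∩ Jun ∩ Gita ∩ Ugo: 10:30-12:00, 14:45-16:15.
Those are the intersection windows.
The first common window of at least 60 minutes is 10:30-12:00, so the earliest start is 10:30.

10:30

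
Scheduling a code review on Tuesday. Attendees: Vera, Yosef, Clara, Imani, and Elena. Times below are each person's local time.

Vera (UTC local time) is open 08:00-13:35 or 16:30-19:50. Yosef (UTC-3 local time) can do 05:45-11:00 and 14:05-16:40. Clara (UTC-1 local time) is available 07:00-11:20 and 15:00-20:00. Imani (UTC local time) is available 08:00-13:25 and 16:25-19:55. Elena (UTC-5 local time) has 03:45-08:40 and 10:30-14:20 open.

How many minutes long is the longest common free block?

215

Vera in UTC: 08:00-13:35, 16:30-19:50.
Yosef in UTC: 08:45-14:00, 17:05-19:40 (add 3h to convert from UTC-3).
Clara in UTC: 08:00-12:20, 16:00-21:00 (add 1h to convert from UTC-1).
Imani in UTC: 08:00-13:25, 16:25-19:55.
Elena in UTC: 08:45-13:40, 15:30-19:20 (add 5h to convert from UTC-5).
Vera ∩ Yosef: 08:45-13:35, 17:05-19:40.
Vera ∩ Yosef ∩ Clara: 08:45-12:20, 17:05-19:40.
Vera ∩ Yosef ∩ Clara ∩ Imani: 08:45-12:20, 17:05-19:40.
Vera ∩ Yosef ∩ Clara ∩ Imani ∩ Elena: 08:45-12:20, 17:05-19:20.
The longest is 08:45-12:20 at 215 minutes.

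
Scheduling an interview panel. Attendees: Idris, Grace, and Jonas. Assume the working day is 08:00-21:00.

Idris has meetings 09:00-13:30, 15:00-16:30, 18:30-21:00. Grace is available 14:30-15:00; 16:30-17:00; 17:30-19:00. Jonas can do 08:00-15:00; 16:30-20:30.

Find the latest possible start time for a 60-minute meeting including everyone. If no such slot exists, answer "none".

17:30

Idris free: 08:00-09:00, 13:30-15:00, 16:30-18:30 (invert busy blocks within the working day).
Grace free: 14:30-15:00, 16:30-17:00, 17:30-19:00.
Jonas free: 08:00-15:00, 16:30-20:30.
Idris ∩ Grace: 14:30-15:00, 16:30-17:00, 17:30-18:30.
Idris ∩ Grace ∩ Jonas: 14:30-15:00, 16:30-17:00, 17:30-18:30.
Those are the intersection windows.
The last common window of at least 60 minutes is 17:30-18:30; a 60-minute meeting can start as late as 17:30 and still end by 18:30.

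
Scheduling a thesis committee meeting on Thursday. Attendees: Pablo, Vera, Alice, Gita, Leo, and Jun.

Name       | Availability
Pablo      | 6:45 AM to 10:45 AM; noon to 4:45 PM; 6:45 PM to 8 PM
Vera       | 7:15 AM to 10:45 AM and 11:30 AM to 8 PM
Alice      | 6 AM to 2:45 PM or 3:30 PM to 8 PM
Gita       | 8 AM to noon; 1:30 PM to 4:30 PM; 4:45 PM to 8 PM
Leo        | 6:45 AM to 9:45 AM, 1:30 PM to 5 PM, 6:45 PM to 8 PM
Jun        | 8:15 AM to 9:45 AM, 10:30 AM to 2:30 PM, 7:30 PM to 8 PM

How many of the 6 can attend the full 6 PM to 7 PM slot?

3

Vera, Alice, and Gita can make the full 18:00-19:00 slot — that's 3.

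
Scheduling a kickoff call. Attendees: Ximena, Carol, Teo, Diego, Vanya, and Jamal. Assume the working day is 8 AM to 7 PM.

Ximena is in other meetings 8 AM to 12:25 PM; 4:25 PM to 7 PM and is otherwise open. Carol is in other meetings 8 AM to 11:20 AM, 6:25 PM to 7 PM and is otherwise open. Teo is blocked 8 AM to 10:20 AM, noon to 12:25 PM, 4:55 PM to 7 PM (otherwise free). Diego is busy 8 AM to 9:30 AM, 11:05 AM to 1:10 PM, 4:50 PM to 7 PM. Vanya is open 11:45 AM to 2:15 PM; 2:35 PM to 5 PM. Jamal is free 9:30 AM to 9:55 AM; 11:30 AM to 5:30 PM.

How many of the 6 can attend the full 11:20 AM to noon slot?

2

Ximena free: 12:25-16:25 (invert busy blocks within the working day).
Carol free: 11:20-18:25 (invert busy blocks within the working day).
Teo free: 10:20-12:00, 12:25-16:55 (invert busy blocks within the working day).
Diego free: 09:30-11:05, 13:10-16:50 (invert busy blocks within the working day).
Vanya free: 11:45-14:15, 14:35-17:00.
Jamal free: 09:30-09:55, 11:30-17:30.
Carol and Teo can make the full 11:20-12:00 slot — that's 2.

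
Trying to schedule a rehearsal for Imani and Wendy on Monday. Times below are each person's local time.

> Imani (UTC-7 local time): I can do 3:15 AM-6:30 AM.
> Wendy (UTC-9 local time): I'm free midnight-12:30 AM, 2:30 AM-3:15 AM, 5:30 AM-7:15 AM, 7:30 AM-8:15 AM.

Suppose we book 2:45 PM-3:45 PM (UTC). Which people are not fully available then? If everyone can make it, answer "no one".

Imani

Imani in UTC: 10:15-13:30 (add 7h to convert from UTC-7).
Wendy in UTC: 09:00-09:30, 11:30-12:15, 14:30-16:15, 16:30-17:15 (add 9h to convert from UTC-9).
Imani: not fully free for 14:45-15:45. Wendy: free for 14:45-15:45.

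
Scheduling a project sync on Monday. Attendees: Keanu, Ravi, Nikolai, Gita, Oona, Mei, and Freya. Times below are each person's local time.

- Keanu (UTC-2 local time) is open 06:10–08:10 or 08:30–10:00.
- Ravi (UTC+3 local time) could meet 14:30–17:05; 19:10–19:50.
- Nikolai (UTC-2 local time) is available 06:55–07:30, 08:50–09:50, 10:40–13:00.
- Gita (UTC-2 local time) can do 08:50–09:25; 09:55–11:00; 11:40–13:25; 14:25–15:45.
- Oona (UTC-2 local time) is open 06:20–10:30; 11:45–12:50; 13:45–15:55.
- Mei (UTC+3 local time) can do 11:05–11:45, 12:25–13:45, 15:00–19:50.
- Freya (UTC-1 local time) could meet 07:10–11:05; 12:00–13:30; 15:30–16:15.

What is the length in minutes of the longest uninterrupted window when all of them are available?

0

Keanu in UTC: 08:10-10:10, 10:30-12:00 (add 2h to convert from UTC-2).
Ravi in UTC: 11:30-14:05, 16:10-16:50 (subtract 3h to convert from UTC+3).
Nikolai in UTC: 08:55-09:30, 10:50-11:50, 12:40-15:00 (add 2h to convert from UTC-2).
Gita in UTC: 10:50-11:25, 11:55-13:00, 13:40-15:25, 16:25-17:45 (add 2h to convert from UTC-2).
Oona in UTC: 08:20-12:30, 13:45-14:50, 15:45-17:55 (add 2h to convert from UTC-2).
Mei in UTC: 08:05-08:45, 09:25-10:45, 12:00-16:50 (subtract 3h to convert from UTC+3).
Freya in UTC: 08:10-12:05, 13:00-14:30, 16:30-17:15 (add 1h to convert from UTC-1).
Keanu ∩ Ravi: 11:30-12:00.
Keanu ∩ Ravi ∩ Nikolai: 11:30-11:50.
Keanu ∩ Ravi ∩ Nikolai ∩ Gita: ∅.
Keanu ∩ Ravi ∩ Nikolai ∩ Gita ∩ Oona: ∅.
Keanu ∩ Ravi ∩ Nikolai ∩ Gita ∩ Oona ∩ Mei: ∅.
Keanu ∩ Ravi ∩ Nikolai ∩ Gita ∩ Oona ∩ Mei ∩ Freya: ∅.
There is no time when everyone is free.
No common window exists, so the longest block is 0 minutes.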